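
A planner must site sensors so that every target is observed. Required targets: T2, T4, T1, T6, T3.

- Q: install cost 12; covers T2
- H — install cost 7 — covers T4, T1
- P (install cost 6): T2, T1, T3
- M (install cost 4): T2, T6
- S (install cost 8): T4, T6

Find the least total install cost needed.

14

The greedy cost-per-new-target heuristic would pick P, M, and H for 17, but a cheaper cover exists.
Choose P and S: together they cover T2, T4, T1, T6, T3 — every target.
Total install cost: 6 + 8 = 14.
No cover costs less than 14.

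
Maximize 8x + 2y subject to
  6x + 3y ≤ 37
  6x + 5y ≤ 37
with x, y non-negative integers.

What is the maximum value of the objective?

48

Relaxing integrality, the LP optimum is 49.33 at (x,y) = (6.17, 0), which is not an integer point.
(x,y)=(6,0): 6·6+3·0=36≤37, 6·6+5·0=36≤37, objective 48.
(x,y)=(5,1): 6·5+3·1=33≤37, 6·5+5·1=35≤37, objective 42.
(x,y)=(5,0): 6·5+3·0=30≤37, 6·5+5·0=30≤37, objective 40.
No feasible integer point exceeds 48.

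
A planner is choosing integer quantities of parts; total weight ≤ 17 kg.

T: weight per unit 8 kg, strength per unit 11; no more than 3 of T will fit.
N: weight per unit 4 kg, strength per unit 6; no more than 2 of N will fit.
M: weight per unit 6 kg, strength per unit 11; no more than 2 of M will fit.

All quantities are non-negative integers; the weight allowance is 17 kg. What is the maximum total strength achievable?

28

M has the best ratio (11/6); taking only M gives at most 2×11 = 22 (stopped by the weight limit).
Mixing does better — 1×N and 2×M: weight 16 ≤ 17, strength 1·6 + 2·11 = 28.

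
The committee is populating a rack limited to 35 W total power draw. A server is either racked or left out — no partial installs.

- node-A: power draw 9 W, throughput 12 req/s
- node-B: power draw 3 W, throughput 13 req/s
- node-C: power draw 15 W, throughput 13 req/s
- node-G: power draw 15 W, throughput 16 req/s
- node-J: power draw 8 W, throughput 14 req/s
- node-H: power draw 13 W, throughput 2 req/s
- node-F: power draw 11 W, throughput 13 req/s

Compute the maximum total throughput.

55

Allowing fractional choices, the relaxed optimum would be about 56.3, but servers are indivisible.
node-A + node-B + node-C + node-J: power draw 9 + 3 + 15 + 8 = 35 ≤ 35, throughput 12 + 13 + 13 + 14 = 52.
node-A + node-B + node-J + node-F: power draw 9 + 3 + 8 + 11 = 31 ≤ 35, throughput 12 + 13 + 14 + 13 = 52.
node-A + node-B + node-G + node-J: power draw 9 + 3 + 15 + 8 = 35 ≤ 35, throughput 12 + 13 + 16 + 14 = 55.
Best is node-A, node-B, node-G, and node-J with total throughput 55.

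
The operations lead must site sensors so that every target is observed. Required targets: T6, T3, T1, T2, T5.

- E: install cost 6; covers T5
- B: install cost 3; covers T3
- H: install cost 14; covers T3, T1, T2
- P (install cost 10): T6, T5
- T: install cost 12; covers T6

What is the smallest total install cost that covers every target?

The greedy cost-per-new-target heuristic would pick B, P, and H for 27, but a cheaper cover exists.
Choose H and P: together they cover T6, T3, T1, T2, T5 — every target.
Total install cost: 14 + 10 = 24.
No cover costs less than 24.

24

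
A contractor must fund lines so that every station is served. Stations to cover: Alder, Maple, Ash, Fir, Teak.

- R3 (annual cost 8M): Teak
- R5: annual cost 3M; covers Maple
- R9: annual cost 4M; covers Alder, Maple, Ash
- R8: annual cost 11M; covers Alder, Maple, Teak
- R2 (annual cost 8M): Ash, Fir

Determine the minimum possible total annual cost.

19

The greedy cost-per-new-station heuristic would pick R9, R3, and R2 for 20, but a cheaper cover exists.
Choose R8 and R2: together they cover Alder, Maple, Ash, Fir, Teak — every station.
Total annual cost: 11 + 8 = 19.
No cover costs less than 19.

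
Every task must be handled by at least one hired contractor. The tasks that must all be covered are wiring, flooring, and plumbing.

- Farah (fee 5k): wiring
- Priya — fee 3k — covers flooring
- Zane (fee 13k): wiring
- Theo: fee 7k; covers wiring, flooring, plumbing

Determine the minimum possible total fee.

Theo alone covers wiring, flooring, plumbing — every task.
Total fee: 7.
No cover costs less than 7.

7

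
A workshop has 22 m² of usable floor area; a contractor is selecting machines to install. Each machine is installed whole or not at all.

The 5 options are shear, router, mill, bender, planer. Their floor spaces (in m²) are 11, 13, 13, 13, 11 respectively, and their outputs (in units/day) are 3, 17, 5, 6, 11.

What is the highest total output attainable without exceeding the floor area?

17

Allowing fractional choices, the relaxed optimum would be about 26.0, but machines are indivisible.
shear + planer: floor space 11 + 11 = 22 ≤ 22, output 3 + 11 = 14.
router: floor space 13 ≤ 22, output 17.
Best is router with total output 17.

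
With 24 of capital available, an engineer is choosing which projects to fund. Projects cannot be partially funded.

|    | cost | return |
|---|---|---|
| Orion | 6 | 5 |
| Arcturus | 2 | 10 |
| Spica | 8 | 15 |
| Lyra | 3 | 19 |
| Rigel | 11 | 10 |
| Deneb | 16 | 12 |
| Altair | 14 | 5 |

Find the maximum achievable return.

Take Arcturus, Spica, Lyra, and Rigel: cost 2 + 8 + 3 + 11 = 24 ≤ 24, return 10 + 15 + 19 + 10 = 54.
No other feasible combination does better.

54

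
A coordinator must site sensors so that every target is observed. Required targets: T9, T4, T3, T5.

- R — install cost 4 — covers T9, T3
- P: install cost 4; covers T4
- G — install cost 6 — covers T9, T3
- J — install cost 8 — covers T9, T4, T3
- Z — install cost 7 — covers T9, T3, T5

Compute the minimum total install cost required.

Choose P and Z: together they cover T9, T4, T3, T5 — every target.
Total install cost: 4 + 7 = 11.

11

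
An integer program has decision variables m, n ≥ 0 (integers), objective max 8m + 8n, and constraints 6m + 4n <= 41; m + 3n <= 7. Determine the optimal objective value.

(m,n)=(6,0) is feasible, giving 48.
(m,n)=(5,0) is feasible, giving 40.
The best lattice point is (6,0), giving 48.

48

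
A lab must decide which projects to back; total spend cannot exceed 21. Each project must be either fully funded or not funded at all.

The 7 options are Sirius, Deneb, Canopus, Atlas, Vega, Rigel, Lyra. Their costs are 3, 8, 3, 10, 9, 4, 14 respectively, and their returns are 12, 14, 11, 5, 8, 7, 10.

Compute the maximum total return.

44

This is a 0-1 knapsack instance.
Allowing fractional choices, the relaxed optimum would be about 46.7, but projects are indivisible.
Sirius + Canopus + Vega + Rigel: cost 3 + 3 + 9 + 4 = 19 ≤ 21, return 12 + 11 + 8 + 7 = 38.
Sirius + Deneb + Canopus: cost 3 + 8 + 3 = 14 ≤ 21, return 12 + 14 + 11 = 37.
Sirius + Deneb + Canopus + Rigel: cost 3 + 8 + 3 + 4 = 18 ≤ 21, return 12 + 14 + 11 + 7 = 44.
Best is Sirius, Deneb, Canopus, and Rigel with total return 44.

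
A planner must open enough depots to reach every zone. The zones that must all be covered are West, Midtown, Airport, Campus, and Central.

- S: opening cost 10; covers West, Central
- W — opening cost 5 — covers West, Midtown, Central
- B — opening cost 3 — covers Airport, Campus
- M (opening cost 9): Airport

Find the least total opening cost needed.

Choose W and B: together they cover West, Midtown, Airport, Campus, Central — every zone.
Total opening cost: 5 + 3 = 8.

8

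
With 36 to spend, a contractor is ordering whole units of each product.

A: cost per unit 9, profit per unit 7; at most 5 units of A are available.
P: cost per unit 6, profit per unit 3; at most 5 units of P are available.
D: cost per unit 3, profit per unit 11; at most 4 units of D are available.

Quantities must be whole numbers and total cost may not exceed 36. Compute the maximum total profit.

61

2×A, 1×P, and 4×D: cost 36 ≤ 36, profit 2·7 + 1·3 + 4·11 = 61.
2×A and 4×D: cost 30 ≤ 36, profit 2·7 + 4·11 = 58.
Best is 61.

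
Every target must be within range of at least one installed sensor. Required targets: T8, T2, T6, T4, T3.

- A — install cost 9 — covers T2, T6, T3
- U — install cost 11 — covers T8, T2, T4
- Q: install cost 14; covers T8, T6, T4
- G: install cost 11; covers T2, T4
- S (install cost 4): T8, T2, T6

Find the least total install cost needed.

20

Choose A and U: together they cover T8, T2, T6, T4, T3 — every target.
Total install cost: 9 + 11 = 20.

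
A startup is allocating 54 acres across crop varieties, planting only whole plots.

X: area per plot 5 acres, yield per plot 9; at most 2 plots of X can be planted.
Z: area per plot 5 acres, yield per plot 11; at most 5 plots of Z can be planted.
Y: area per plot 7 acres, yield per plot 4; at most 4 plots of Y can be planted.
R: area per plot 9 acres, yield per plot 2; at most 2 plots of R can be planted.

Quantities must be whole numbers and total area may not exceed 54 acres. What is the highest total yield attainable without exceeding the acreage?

This is a bounded integer knapsack.
Z has the best ratio (11/5); taking only Z gives at most 5×11 = 55 (stopped by the supply cap of 5).
Mixing does better — 2×X, 5×Z, and 2×Y: area 49 ≤ 54, yield 2·9 + 5·11 + 2·4 = 81.

81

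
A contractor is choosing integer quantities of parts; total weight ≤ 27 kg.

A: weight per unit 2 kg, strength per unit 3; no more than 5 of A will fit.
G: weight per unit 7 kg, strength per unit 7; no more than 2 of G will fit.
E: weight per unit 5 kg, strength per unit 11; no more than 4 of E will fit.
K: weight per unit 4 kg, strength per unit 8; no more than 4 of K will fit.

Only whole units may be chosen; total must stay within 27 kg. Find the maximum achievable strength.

This is a bounded integer knapsack.
E has the best ratio (11/5); taking only E gives at most 4×11 = 44 (stopped by the supply cap of 4).
Mixing does better — 3×E and 3×K: weight 27 ≤ 27, strength 3·11 + 3·8 = 57.

57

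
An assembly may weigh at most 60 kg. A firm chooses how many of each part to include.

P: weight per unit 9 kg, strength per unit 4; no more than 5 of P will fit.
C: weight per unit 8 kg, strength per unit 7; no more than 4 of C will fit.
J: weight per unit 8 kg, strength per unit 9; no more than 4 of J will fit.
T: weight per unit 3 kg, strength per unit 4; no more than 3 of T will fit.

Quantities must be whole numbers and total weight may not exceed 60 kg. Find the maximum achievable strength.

62

Take 2×C, 4×J, and 3×T: weight 57 ≤ 60, strength 2·7 + 4·9 + 3·4 = 62.
T has the best ratio (4/3) and is taken to its limit of 3; remaining capacity is filled optimally with the others.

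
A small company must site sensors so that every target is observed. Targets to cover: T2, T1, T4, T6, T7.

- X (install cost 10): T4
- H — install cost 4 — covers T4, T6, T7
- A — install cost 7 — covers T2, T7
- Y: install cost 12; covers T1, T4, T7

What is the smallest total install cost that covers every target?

23

Choose H, A, and Y: together they cover T2, T1, T4, T6, T7 — every target.
Total install cost: 4 + 7 + 12 = 23.
No cover costs less than 23.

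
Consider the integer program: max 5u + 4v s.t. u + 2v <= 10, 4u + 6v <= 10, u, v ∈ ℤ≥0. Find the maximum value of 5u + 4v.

Relaxing integrality, the LP optimum is 12.50 at (u,v) = (2.5, 0), which is not an integer point.
(u,v)=(2,0): 1·2+2·0=2≤10, 4·2+6·0=8≤10, objective 10.
(u,v)=(1,1): 1·1+2·1=3≤10, 4·1+6·1=10≤10, objective 9.
(u,v)=(1,0): 1·1+2·0=1≤10, 4·1+6·0=4≤10, objective 5.
No feasible integer point exceeds 10.

10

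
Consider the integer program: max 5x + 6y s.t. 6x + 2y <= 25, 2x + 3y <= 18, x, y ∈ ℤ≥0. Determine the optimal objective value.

36

The continuous relaxation peaks at (2.79, 4.14) with value 38.79; rounding to a feasible lattice point costs some objective.
(x,y)=(0,6): 6·0+2·6=12≤25, 2·0+3·6=18≤18, objective 36.
(x,y)=(1,5): 6·1+2·5=16≤25, 2·1+3·5=17≤18, objective 35.
(x,y)=(2,4): 6·2+2·4=20≤25, 2·2+3·4=16≤18, objective 34.
(x,y)=(3,3): 6·3+2·3=24≤25, 2·3+3·3=15≤18, objective 33.
The best lattice point is (0,6), giving 36.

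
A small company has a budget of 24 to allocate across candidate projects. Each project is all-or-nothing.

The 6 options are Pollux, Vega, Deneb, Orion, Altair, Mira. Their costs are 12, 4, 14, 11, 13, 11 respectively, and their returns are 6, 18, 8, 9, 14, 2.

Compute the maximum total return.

Allowing fractional choices, the relaxed optimum would be about 37.7, but projects are indivisible.
Vega + Orion: cost 4 + 11 = 15 ≤ 24, return 18 + 9 = 27.
Vega + Altair: cost 4 + 13 = 17 ≤ 24, return 18 + 14 = 32.
Vega + Deneb: cost 4 + 14 = 18 ≤ 24, return 18 + 8 = 26.
Best is Vega and Altair with total return 32.

32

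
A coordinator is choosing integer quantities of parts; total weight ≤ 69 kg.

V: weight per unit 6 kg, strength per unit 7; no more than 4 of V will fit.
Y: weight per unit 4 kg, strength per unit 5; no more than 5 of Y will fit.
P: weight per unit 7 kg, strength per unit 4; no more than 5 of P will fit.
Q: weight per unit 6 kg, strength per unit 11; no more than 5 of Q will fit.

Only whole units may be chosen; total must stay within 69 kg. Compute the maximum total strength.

101

3×V, 5×Y, and 5×Q: weight 68 ≤ 69, strength 3·7 + 5·5 + 5·11 = 101.
2×V, 5×Y, 1×P, and 5×Q: weight 69 ≤ 69, strength 2·7 + 5·5 + 1·4 + 5·11 = 98.
Best is 101.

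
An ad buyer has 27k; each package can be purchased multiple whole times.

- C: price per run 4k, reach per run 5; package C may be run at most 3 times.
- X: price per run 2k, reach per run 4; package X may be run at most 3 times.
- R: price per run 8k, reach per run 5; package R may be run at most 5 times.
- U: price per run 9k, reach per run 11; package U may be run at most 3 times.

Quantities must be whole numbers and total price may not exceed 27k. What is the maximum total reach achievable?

This is a bounded integer knapsack.
Take 3×C, 3×X, and 1×U: price 27 ≤ 27, reach 3·5 + 3·4 + 1·11 = 38.
X has the best ratio (4/2) and is taken to its limit of 3; remaining capacity is filled optimally with the others.

38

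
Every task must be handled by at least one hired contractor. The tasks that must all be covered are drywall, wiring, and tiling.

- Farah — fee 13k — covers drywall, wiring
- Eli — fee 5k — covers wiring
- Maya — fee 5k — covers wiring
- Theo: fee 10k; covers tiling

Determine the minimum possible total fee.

23

This is an integer covering problem.
The greedy cost-per-new-task heuristic would pick Eli, Theo, and Farah for 28, but a cheaper cover exists.
Choose Farah and Theo: together they cover drywall, wiring, tiling — every task.
Total fee: 13 + 10 = 23.
No cover costs less than 23.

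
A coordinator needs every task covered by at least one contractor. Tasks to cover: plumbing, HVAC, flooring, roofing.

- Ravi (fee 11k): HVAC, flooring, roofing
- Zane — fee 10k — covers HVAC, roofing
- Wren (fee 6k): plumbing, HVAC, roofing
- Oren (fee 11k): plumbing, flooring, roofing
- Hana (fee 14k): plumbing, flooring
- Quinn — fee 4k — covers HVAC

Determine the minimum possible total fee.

Choose Oren and Quinn: together they cover plumbing, HVAC, flooring, roofing — every task.
Total fee: 11 + 4 = 15.

15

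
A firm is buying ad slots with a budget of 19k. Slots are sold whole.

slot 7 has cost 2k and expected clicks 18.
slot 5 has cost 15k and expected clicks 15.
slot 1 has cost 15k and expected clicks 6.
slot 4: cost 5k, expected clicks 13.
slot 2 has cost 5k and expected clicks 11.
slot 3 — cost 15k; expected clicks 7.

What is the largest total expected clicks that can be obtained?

42

Allowing fractional choices, the relaxed optimum would be about 49.0, but ad slots are indivisible.
slot 7 + slot 4: cost 2 + 5 = 7 ≤ 19, expected clicks 18 + 13 = 31.
slot 7 + slot 5: cost 2 + 15 = 17 ≤ 19, expected clicks 18 + 15 = 33.
slot 7 + slot 4 + slot 2: cost 2 + 5 + 5 = 12 ≤ 19, expected clicks 18 + 13 + 11 = 42.
Best is slot 7, slot 4, and slot 2 with total expected clicks 42.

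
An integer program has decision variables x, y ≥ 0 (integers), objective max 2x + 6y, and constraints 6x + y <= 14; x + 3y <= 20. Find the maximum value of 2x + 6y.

(x,y)=(1,6): 6·1+1·6=12≤14, 1·1+3·6=19≤20, objective 38.
(x,y)=(0,6): 6·0+1·6=6≤14, 1·0+3·6=18≤20, objective 36.
(x,y)=(1,5): 6·1+1·5=11≤14, 1·1+3·5=16≤20, objective 32.
No feasible integer point exceeds 38.

38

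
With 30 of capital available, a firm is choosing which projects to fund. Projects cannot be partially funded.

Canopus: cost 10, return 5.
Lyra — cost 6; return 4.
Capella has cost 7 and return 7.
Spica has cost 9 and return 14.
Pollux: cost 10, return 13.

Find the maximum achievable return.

This is a 0-1 knapsack instance.
Lyra + Spica + Pollux: cost 6 + 9 + 10 = 25 ≤ 30, return 4 + 14 + 13 = 31.
Canopus + Spica + Pollux: cost 10 + 9 + 10 = 29 ≤ 30, return 5 + 14 + 13 = 32.
Capella + Spica + Pollux: cost 7 + 9 + 10 = 26 ≤ 30, return 7 + 14 + 13 = 34.
Best is Capella, Spica, and Pollux with total return 34.

34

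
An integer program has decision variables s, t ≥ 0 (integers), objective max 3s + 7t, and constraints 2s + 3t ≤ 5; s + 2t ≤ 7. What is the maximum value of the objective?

(s,t)=(1,1): 2·1+3·1=5≤5, 1·1+2·1=3≤7, objective 10.
(s,t)=(0,1): 2·0+3·1=3≤5, 1·0+2·1=2≤7, objective 7.
(s,t)=(2,0): 2·2+3·0=4≤5, 1·2+2·0=2≤7, objective 6.
The best lattice point is (1,1), giving 10.

10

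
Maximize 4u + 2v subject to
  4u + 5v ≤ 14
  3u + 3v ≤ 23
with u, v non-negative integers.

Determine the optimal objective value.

12

(u,v)=(3,0): 4·3+5·0=12≤14, 3·3+3·0=9≤23, objective 12.
(u,v)=(2,1): 4·2+5·1=13≤14, 3·2+3·1=9≤23, objective 10.
No feasible integer point exceeds 12.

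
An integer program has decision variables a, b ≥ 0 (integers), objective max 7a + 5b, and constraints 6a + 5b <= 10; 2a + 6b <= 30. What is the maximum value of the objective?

10

The continuous relaxation peaks at (1.67, 0) with value 11.67; rounding to a feasible lattice point costs some objective.
(a,b)=(0,2): 6·0+5·2=10≤10, 2·0+6·2=12≤30, objective 10.
(a,b)=(1,0): 6·1+5·0=6≤10, 2·1+6·0=2≤30, objective 7.
(a,b)=(0,1): 6·0+5·1=5≤10, 2·0+6·1=6≤30, objective 5.
The best lattice point is (0,2), giving 10.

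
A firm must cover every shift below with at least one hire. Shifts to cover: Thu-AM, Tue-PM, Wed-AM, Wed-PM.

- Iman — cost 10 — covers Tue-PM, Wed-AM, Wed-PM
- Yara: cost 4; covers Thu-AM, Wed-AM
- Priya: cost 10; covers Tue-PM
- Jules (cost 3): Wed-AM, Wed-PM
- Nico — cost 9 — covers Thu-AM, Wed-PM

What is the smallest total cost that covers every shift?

This is an integer covering problem.
The greedy cost-per-new-shift heuristic would pick Jules, Yara, and Iman for 17, but a cheaper cover exists.
Choose Iman and Yara: together they cover Thu-AM, Tue-PM, Wed-AM, Wed-PM — every shift.
Total cost: 10 + 4 = 14.
No cover costs less than 14.

14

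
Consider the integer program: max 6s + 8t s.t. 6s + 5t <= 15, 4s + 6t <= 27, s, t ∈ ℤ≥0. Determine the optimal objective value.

(s,t)=(0,3) is feasible, giving 24.
(s,t)=(0,2) is feasible, giving 16.
Maximum is 24 at (s,t)=(0,3).

24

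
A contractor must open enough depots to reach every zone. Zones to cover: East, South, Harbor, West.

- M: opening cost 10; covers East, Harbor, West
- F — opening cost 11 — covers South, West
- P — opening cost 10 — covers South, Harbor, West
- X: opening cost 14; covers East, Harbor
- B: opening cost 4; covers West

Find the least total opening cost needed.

Choose M and P: together they cover East, South, Harbor, West — every zone.
Total opening cost: 10 + 10 = 20.
No cover costs less than 20.

20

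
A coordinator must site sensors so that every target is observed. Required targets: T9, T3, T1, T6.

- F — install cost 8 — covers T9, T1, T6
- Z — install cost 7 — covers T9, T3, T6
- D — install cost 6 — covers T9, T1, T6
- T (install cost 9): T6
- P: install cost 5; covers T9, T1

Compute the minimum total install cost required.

This is a weighted set-cover instance.
Choose Z and P: together they cover T9, T3, T1, T6 — every target.
Total install cost: 7 + 5 = 12.

12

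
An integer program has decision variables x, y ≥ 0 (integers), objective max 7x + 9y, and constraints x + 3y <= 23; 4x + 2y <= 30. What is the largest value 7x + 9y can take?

82

The continuous relaxation peaks at (4.4, 6.2) with value 86.60; rounding to a feasible lattice point costs some objective.
(x,y)=(4,6): 1·4+3·6=22≤23, 4·4+2·6=28≤30, objective 82.
(x,y)=(5,5): 1·5+3·5=20≤23, 4·5+2·5=30≤30, objective 80.
No feasible integer point exceeds 82.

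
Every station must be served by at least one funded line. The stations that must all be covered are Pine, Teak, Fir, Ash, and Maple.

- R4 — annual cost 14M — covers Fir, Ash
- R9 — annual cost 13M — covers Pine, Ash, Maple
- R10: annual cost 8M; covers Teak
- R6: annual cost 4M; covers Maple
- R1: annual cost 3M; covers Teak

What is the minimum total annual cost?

This is a weighted set-cover instance.
The greedy cost-per-new-station heuristic would pick R1, R6, R9, and R4 for 34, but a cheaper cover exists.
Choose R4, R9, and R1: together they cover Pine, Teak, Fir, Ash, Maple — every station.
Total annual cost: 14 + 13 + 3 = 30.
No cover costs less than 30.

30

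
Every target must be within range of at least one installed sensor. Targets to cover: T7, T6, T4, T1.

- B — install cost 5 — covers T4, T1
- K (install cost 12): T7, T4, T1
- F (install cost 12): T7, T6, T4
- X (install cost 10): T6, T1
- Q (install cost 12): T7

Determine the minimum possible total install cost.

17

Choose B and F: together they cover T7, T6, T4, T1 — every target.
Total install cost: 5 + 12 = 17.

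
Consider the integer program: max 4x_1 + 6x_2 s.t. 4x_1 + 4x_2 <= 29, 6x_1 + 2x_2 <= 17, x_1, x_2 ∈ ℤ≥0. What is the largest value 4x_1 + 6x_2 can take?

42

(x_1,x_2)=(0,7): 4·0+4·7=28≤29, 6·0+2·7=14≤17, objective 42.
(x_1,x_2)=(0,6): 4·0+4·6=24≤29, 6·0+2·6=12≤17, objective 36.
Maximum is 42 at (x_1,x_2)=(0,7).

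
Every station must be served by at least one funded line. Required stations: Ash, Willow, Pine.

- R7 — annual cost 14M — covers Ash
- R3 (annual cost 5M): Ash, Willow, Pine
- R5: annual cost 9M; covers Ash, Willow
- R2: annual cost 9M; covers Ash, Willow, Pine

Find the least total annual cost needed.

5

R3 alone covers Ash, Willow, Pine — every station.
Total annual cost: 5.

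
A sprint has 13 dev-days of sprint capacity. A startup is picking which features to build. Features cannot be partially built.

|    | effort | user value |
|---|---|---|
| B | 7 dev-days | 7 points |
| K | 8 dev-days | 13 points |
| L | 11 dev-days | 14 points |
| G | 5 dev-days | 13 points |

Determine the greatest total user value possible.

B + G: effort 7 + 5 = 12 ≤ 13, user value 7 + 13 = 20.
K + G: effort 8 + 5 = 13 ≤ 13, user value 13 + 13 = 26.
L: effort 11 ≤ 13, user value 14.
Best is K and G with total user value 26.

26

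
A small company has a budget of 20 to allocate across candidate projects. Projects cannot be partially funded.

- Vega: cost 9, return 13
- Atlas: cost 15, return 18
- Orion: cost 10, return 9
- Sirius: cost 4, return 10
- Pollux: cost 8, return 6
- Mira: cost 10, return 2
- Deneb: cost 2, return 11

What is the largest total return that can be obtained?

34

This is an integer program with binary decision variables.
Orion + Sirius + Deneb: cost 10 + 4 + 2 = 16 ≤ 20, return 9 + 10 + 11 = 30.
Vega + Pollux + Deneb: cost 9 + 8 + 2 = 19 ≤ 20, return 13 + 6 + 11 = 30.
Vega + Sirius + Deneb: cost 9 + 4 + 2 = 15 ≤ 20, return 13 + 10 + 11 = 34.
Best is Vega, Sirius, and Deneb with total return 34.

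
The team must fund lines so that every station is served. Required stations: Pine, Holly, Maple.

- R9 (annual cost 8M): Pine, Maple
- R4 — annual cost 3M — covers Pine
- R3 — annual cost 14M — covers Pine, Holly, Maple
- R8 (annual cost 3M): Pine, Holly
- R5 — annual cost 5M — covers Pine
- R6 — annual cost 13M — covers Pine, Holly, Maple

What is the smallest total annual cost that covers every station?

11

This is an integer covering problem.
Choose R9 and R8: together they cover Pine, Holly, Maple — every station.
Total annual cost: 8 + 3 = 11.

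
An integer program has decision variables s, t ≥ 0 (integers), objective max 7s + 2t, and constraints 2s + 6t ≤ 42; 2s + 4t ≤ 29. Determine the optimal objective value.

The continuous relaxation peaks at (14.5, 0) with value 101.50; rounding to a feasible lattice point costs some objective.
(s,t)=(14,0): 2·14+6·0=28≤42, 2·14+4·0=28≤29, objective 98.
(s,t)=(13,0): 2·13+6·0=26≤42, 2·13+4·0=26≤29, objective 91.
Maximum is 98 at (s,t)=(14,0).

98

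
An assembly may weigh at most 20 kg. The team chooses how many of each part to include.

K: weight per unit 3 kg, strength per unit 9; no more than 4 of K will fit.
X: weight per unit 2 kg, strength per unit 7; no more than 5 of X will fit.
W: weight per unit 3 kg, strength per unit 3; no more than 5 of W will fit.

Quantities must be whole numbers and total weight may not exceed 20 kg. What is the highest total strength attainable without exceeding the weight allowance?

X has the best ratio (7/2); taking only X gives at most 5×7 = 35 (stopped by the supply cap of 5).
Mixing does better — 4×K and 4×X: weight 20 ≤ 20, strength 4·9 + 4·7 = 64.

64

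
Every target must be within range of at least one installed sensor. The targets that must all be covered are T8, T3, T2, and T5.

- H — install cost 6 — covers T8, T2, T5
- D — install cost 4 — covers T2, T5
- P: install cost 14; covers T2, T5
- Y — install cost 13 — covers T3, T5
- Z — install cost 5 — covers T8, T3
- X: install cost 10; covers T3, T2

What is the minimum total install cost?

The greedy cost-per-new-target heuristic would pick H and Z for 11, but a cheaper cover exists.
Choose D and Z: together they cover T8, T3, T2, T5 — every target.
Total install cost: 4 + 5 = 9.
No cover costs less than 9.

9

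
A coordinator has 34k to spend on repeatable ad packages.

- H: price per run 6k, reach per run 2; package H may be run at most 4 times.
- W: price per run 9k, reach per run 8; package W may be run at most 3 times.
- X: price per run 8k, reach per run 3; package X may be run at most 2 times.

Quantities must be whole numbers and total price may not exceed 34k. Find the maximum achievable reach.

W has the best ratio (8/9); taking only W gives at most 3×8 = 24 (stopped by the price limit).
Mixing does better — 1×H and 3×W: price 33 ≤ 34, reach 1·2 + 3·8 = 26.

26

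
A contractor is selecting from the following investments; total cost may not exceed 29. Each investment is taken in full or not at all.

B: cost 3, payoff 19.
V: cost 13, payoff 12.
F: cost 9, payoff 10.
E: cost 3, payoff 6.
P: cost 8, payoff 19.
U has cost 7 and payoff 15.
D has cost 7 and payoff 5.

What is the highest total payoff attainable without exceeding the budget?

64

Take B, E, P, U, and D: cost 3 + 3 + 8 + 7 + 7 = 28 ≤ 29, payoff 19 + 6 + 19 + 15 + 5 = 64.
No other feasible combination does better.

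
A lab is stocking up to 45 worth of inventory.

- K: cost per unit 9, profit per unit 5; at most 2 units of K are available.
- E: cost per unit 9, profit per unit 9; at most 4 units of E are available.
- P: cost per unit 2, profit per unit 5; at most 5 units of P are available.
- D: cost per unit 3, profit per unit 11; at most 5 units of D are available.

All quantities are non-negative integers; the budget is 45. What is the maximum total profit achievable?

Take 2×E, 5×P, and 5×D: cost 43 ≤ 45, profit 2·9 + 5·5 + 5·11 = 98.
D has the best ratio (11/3) and is taken to its limit of 5; remaining capacity is filled optimally with the others.

98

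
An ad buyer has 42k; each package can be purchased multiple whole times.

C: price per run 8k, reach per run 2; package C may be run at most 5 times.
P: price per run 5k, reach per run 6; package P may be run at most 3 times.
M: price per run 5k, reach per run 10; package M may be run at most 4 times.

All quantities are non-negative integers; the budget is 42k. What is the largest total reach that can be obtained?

1×C, 2×P, and 4×M: price 38 ≤ 42, reach 1·2 + 2·6 + 4·10 = 54.
3×P and 4×M: price 35 ≤ 42, reach 3·6 + 4·10 = 58.
Best is 58.

58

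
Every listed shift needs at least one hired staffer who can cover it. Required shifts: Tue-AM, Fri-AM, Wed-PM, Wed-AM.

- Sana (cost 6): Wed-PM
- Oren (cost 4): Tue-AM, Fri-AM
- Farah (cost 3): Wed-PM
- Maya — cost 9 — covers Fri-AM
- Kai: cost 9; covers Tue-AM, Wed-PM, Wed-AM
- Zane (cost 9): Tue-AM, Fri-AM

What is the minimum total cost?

13

The greedy cost-per-new-shift heuristic would pick Oren, Farah, and Kai for 16, but a cheaper cover exists.
Choose Oren and Kai: together they cover Tue-AM, Fri-AM, Wed-PM, Wed-AM — every shift.
Total cost: 4 + 9 = 13.
No cover costs less than 13.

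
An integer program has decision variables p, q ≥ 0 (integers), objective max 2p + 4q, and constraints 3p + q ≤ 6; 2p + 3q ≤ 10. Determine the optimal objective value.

The continuous relaxation peaks at (0, 3.33) with value 13.33; rounding to a feasible lattice point costs some objective.
(p,q)=(0,3): 3·0+1·3=3≤6, 2·0+3·3=9≤10, objective 12.
(p,q)=(1,2): 3·1+1·2=5≤6, 2·1+3·2=8≤10, objective 10.
(p,q)=(0,2): 3·0+1·2=2≤6, 2·0+3·2=6≤10, objective 8.
The best lattice point is (0,3), giving 12.

12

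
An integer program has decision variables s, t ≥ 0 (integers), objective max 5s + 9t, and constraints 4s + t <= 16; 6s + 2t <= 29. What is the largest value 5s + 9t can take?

Relaxing integrality, the LP optimum is 130.50 at (s,t) = (0, 14.5), which is not an integer point.
(s,t)=(0,14): 4·0+1·14=14≤16, 6·0+2·14=28≤29, objective 126.
(s,t)=(0,13): 4·0+1·13=13≤16, 6·0+2·13=26≤29, objective 117.
No feasible integer point exceeds 126.

126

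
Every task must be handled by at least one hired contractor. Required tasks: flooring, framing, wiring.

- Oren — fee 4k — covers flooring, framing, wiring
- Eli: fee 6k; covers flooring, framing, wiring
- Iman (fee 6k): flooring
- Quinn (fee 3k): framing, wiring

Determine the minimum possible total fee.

4

This is a weighted set-cover instance.
Oren alone covers flooring, framing, wiring — every task.
Total fee: 4.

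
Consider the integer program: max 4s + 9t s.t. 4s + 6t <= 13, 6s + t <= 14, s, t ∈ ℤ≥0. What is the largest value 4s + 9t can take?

18

Relaxing integrality, the LP optimum is 19.50 at (s,t) = (0, 2.17), which is not an integer point.
(s,t)=(0,2): 4·0+6·2=12≤13, 6·0+1·2=2≤14, objective 18.
(s,t)=(1,1): 4·1+6·1=10≤13, 6·1+1·1=7≤14, objective 13.
(s,t)=(0,1): 4·0+6·1=6≤13, 6·0+1·1=1≤14, objective 9.
The best lattice point is (0,2), giving 18.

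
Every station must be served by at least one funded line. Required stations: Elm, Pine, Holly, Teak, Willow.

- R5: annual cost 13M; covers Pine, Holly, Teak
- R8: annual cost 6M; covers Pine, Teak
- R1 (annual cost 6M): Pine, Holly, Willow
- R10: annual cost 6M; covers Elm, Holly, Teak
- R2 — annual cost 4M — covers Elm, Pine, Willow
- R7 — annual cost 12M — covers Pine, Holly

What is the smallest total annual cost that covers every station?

10

Choose R10 and R2: together they cover Elm, Pine, Holly, Teak, Willow — every station.
Total annual cost: 6 + 4 = 10.
No cover costs less than 10.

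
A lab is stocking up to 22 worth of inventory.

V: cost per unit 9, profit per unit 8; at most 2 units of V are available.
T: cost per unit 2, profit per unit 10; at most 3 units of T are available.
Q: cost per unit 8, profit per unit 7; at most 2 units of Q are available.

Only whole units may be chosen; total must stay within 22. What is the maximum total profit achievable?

44

Take 3×T and 2×Q: cost 22 ≤ 22, profit 3·10 + 2·7 = 44.
T has the best ratio (10/2) and is taken to its limit of 3; remaining capacity is filled optimally with the others.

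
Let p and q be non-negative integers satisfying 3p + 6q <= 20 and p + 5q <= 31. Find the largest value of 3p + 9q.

(p,q)=(0,3): 3·0+6·3=18≤20, 1·0+5·3=15≤31, objective 27.
(p,q)=(1,2): 3·1+6·2=15≤20, 1·1+5·2=11≤31, objective 21.
(p,q)=(0,2): 3·0+6·2=12≤20, 1·0+5·2=10≤31, objective 18.
Maximum is 27 at (p,q)=(0,3).

27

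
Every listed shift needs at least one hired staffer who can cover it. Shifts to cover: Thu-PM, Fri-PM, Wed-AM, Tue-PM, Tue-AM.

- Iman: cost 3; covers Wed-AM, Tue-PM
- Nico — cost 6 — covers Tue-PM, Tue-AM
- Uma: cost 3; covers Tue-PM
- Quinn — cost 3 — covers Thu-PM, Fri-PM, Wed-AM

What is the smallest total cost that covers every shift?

9

The greedy cost-per-new-shift heuristic would pick Quinn, Iman, and Nico for 12, but a cheaper cover exists.
Choose Nico and Quinn: together they cover Thu-PM, Fri-PM, Wed-AM, Tue-PM, Tue-AM — every shift.
Total cost: 6 + 3 = 9.
No cover costs less than 9.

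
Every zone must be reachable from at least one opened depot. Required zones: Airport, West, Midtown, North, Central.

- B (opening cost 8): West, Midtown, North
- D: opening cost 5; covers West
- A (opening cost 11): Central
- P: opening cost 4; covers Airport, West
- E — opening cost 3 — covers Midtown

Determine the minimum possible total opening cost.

23

Choose B, A, and P: together they cover Airport, West, Midtown, North, Central — every zone.
Total opening cost: 8 + 11 + 4 = 23.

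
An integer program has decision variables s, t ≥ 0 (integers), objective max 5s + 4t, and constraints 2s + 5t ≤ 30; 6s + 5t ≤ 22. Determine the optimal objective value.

18

(s,t)=(2,2): 2·2+5·2=14≤30, 6·2+5·2=22≤22, objective 18.
(s,t)=(1,3): 2·1+5·3=17≤30, 6·1+5·3=21≤22, objective 17.
Maximum is 18 at (s,t)=(2,2).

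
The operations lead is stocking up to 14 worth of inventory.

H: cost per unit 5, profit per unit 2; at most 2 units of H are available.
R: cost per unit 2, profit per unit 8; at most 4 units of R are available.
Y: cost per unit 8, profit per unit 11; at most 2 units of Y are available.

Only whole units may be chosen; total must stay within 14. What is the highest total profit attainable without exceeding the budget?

Take 3×R and 1×Y: cost 14 ≤ 14, profit 3·8 + 1·11 = 35.
No other integer combination yields more.

35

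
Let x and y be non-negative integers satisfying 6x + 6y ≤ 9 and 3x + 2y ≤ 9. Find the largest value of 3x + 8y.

(x,y)=(0,1): 6·0+6·1=6≤9, 3·0+2·1=2≤9, objective 8.
(x,y)=(1,0): 6·1+6·0=6≤9, 3·1+2·0=3≤9, objective 3.
Maximum is 8 at (x,y)=(0,1).

8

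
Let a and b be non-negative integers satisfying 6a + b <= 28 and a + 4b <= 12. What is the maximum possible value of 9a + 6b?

48

The continuous relaxation peaks at (4.35, 1.91) with value 50.61; rounding to a feasible lattice point costs some objective.
(a,b)=(4,2): 6·4+1·2=26≤28, 1·4+4·2=12≤12, objective 48.
(a,b)=(4,1): 6·4+1·1=25≤28, 1·4+4·1=8≤12, objective 42.
(a,b)=(3,2): 6·3+1·2=20≤28, 1·3+4·2=11≤12, objective 39.
The best lattice point is (4,2), giving 48.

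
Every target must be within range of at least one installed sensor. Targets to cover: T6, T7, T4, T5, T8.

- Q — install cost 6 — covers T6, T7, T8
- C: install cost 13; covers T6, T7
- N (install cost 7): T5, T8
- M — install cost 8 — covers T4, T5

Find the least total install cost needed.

14

Choose Q and M: together they cover T6, T7, T4, T5, T8 — every target.
Total install cost: 6 + 8 = 14.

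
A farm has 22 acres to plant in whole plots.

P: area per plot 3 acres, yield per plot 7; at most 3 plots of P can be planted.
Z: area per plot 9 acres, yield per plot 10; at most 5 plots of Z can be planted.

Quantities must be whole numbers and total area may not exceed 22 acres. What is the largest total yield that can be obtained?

3×P and 1×Z: area 18 ≤ 22, yield 3·7 + 1·10 = 31.
1×P and 2×Z: area 21 ≤ 22, yield 1·7 + 2·10 = 27.
Best is 31.

31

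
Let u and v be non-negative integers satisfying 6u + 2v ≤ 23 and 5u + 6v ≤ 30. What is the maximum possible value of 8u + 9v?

Relaxing integrality, the LP optimum is 46.50 at (u,v) = (3, 2.5), which is not an integer point.
(u,v)=(0,5): 6·0+2·5=10≤23, 5·0+6·5=30≤30, objective 45.
(u,v)=(1,4): 6·1+2·4=14≤23, 5·1+6·4=29≤30, objective 44.
(u,v)=(2,3): 6·2+2·3=18≤23, 5·2+6·3=28≤30, objective 43.
(u,v)=(3,2): 6·3+2·2=22≤23, 5·3+6·2=27≤30, objective 42.
No feasible integer point exceeds 45.

45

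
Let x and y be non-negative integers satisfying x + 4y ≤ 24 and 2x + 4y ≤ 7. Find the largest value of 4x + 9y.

13

Relaxing integrality, the LP optimum is 15.75 at (x,y) = (0, 1.75), which is not an integer point.
(x,y)=(1,1): 1·1+4·1=5≤24, 2·1+4·1=6≤7, objective 13.
(x,y)=(0,1): 1·0+4·1=4≤24, 2·0+4·1=4≤7, objective 9.
The best lattice point is (1,1), giving 13.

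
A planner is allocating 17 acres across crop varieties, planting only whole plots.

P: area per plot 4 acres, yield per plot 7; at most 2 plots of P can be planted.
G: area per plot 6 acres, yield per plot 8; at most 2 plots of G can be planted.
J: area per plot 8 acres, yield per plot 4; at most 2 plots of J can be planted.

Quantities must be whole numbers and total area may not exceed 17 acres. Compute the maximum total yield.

P has the best ratio (7/4); taking only P gives at most 2×7 = 14 (stopped by the supply cap of 2).
Mixing does better — 1×P and 2×G: area 16 ≤ 17, yield 1·7 + 2·8 = 23.

23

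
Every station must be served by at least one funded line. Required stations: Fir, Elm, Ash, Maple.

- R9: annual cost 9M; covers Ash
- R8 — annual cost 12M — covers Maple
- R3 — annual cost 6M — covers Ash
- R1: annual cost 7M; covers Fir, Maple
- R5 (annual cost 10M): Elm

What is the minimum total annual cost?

23

Choose R3, R1, and R5: together they cover Fir, Elm, Ash, Maple — every station.
Total annual cost: 6 + 7 + 10 = 23.
No cover costs less than 23.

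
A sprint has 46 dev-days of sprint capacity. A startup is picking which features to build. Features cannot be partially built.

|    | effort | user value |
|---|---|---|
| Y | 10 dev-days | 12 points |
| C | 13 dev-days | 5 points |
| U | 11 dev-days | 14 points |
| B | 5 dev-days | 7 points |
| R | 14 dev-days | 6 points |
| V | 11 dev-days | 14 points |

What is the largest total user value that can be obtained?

47

Y + C + U + V: effort 10 + 13 + 11 + 11 = 45 ≤ 46, user value 12 + 5 + 14 + 14 = 45.
Y + U + B + V: effort 10 + 11 + 5 + 11 = 37 ≤ 46, user value 12 + 14 + 7 + 14 = 47.
Y + U + R + V: effort 10 + 11 + 14 + 11 = 46 ≤ 46, user value 12 + 14 + 6 + 14 = 46.
Best is Y, U, B, and V with total user value 47.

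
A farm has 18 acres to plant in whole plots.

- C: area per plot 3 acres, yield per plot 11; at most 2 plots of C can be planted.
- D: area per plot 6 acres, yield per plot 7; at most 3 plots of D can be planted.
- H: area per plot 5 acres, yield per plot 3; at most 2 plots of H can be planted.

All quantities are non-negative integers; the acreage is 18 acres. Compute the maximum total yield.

This is a bounded integer knapsack.
Take 2×C and 2×D: area 18 ≤ 18, yield 2·11 + 2·7 = 36.
C has the best ratio (11/3) and is taken to its limit of 2; remaining capacity is filled optimally with the others.

36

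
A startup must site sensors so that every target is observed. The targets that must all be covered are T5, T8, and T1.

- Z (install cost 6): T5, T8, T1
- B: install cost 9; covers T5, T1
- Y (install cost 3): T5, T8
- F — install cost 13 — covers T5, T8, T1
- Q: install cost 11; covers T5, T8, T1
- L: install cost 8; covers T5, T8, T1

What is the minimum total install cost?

6

The greedy cost-per-new-target heuristic would pick Y and Z for 9, but a cheaper cover exists.
Z alone covers T5, T8, T1 — every target.
Total install cost: 6.
No cover costs less than 6.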